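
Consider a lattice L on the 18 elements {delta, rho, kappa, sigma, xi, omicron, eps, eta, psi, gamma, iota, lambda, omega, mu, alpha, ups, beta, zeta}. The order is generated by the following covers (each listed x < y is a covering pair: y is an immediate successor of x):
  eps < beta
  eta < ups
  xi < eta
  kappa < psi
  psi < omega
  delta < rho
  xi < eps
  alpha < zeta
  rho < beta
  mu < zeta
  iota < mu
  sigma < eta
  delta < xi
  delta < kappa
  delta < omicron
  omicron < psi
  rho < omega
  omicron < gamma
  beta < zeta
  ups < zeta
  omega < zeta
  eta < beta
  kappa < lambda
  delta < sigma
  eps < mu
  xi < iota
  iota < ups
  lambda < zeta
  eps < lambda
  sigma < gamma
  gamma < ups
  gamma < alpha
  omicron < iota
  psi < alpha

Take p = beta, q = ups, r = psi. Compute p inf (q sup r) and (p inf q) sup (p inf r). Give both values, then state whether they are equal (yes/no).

beta; eta; no

q sup r = zeta, so p inf (q sup r) = beta inf zeta = beta.
p inf q = eta and p inf r = delta, so (p inf q) sup (p inf r) = eta sup delta = eta.
Equal: no.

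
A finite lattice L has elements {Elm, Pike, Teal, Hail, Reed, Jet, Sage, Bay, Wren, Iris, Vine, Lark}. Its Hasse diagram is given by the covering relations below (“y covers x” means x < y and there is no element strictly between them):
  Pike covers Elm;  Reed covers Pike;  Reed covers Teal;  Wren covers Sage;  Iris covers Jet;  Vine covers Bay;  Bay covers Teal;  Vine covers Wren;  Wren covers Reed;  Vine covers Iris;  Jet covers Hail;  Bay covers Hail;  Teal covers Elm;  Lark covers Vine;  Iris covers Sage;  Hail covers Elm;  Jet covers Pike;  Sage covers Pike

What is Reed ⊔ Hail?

Vine

Common upper bounds of {Reed, Hail}: Lark, Vine.
The least among these is Vine.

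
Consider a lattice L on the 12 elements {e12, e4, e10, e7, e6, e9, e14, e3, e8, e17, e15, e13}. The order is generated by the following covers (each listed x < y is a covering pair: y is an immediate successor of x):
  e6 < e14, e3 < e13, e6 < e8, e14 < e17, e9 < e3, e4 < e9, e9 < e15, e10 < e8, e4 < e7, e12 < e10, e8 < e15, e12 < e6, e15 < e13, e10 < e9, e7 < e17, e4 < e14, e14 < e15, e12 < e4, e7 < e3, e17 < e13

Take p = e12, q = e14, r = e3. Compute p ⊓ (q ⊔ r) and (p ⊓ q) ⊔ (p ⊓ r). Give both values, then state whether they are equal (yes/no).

e12; e12; yes

q ⊔ r = e13, so p ⊓ (q ⊔ r) = e12 ⊓ e13 = e12.
p ⊓ q = e12 and p ⊓ r = e12, so (p ⊓ q) ⊔ (p ⊓ r) = e12 ⊔ e12 = e12.
Equal: yes.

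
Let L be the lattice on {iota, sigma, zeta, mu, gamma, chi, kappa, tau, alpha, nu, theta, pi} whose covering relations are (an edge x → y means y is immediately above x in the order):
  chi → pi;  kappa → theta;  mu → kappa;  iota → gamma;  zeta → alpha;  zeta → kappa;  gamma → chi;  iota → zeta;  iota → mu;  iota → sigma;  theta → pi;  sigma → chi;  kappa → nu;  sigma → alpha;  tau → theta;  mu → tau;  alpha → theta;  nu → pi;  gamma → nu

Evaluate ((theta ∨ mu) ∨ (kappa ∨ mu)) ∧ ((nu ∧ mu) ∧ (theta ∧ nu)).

theta ∨ mu = theta
kappa ∨ mu = kappa
theta ∨ kappa = theta
nu ∧ mu = mu
theta ∧ nu = kappa
mu ∧ kappa = mu
theta ∧ mu = mu

mu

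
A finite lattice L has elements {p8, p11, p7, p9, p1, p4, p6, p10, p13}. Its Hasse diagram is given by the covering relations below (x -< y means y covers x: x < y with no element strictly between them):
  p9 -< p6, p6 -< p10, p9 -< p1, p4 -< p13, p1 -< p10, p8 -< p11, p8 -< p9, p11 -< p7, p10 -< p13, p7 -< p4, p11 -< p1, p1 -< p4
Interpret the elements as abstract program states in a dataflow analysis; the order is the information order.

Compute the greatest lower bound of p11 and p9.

Common lower bounds of {p11, p9}: p8.
The greatest among these is p8.

p8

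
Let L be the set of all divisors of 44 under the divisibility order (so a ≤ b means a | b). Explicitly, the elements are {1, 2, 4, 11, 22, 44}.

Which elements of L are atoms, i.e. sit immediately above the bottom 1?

11, 2

The atoms are exactly the elements that cover 1: 11, 2.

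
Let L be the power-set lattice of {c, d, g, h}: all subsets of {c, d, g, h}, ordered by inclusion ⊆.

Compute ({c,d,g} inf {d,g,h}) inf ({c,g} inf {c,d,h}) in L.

{c,d,g} ∧ {d,g,h} = {d,g}
{c,g} ∧ {c,d,h} = {c}
{d,g} ∧ {c} = {}

{}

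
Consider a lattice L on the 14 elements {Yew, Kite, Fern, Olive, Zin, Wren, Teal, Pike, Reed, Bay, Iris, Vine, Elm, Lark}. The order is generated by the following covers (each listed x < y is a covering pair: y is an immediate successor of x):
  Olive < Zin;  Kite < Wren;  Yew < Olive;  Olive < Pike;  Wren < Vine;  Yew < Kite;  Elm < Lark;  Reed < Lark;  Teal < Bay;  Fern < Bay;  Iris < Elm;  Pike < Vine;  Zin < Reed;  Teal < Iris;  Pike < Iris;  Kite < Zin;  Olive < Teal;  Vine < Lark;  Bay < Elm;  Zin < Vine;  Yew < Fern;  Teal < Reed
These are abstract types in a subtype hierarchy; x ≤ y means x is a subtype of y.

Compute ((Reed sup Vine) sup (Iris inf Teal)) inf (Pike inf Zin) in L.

Reed ∨ Vine = Lark
Iris ∧ Teal = Teal
Lark ∨ Teal = Lark
Pike ∧ Zin = Olive
Lark ∧ Olive = Olive

Olive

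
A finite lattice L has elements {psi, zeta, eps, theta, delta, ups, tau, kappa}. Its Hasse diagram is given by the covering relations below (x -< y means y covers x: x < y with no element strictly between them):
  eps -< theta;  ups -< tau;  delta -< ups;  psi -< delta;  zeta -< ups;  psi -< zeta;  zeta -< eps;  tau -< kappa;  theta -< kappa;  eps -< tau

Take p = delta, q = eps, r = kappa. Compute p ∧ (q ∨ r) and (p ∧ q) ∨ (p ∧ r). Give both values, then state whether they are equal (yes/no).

delta; delta; yes

q ∨ r = kappa, so p ∧ (q ∨ r) = delta ∧ kappa = delta.
p ∧ q = psi and p ∧ r = delta, so (p ∧ q) ∨ (p ∧ r) = psi ∨ delta = delta.
Equal: yes.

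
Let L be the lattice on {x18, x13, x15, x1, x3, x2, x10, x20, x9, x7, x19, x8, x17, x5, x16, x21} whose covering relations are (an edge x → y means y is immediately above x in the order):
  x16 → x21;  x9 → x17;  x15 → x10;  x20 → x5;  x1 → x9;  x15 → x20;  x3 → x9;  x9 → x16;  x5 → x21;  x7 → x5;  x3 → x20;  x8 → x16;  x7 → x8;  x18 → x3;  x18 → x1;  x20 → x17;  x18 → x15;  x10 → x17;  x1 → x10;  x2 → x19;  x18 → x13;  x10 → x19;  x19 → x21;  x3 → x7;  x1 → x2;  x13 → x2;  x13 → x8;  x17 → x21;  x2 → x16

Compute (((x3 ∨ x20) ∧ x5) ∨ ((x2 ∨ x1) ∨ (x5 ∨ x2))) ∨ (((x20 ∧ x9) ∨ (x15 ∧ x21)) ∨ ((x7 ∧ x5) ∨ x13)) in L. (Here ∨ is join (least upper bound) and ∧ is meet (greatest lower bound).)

x3 ∨ x20 = x20
x20 ∧ x5 = x20
x2 ∨ x1 = x2
x5 ∨ x2 = x21
x2 ∨ x21 = x21
x20 ∨ x21 = x21
x20 ∧ x9 = x3
x15 ∧ x21 = x15
x3 ∨ x15 = x20
x7 ∧ x5 = x7
x7 ∨ x13 = x8
x20 ∨ x8 = x21
x21 ∨ x21 = x21

x21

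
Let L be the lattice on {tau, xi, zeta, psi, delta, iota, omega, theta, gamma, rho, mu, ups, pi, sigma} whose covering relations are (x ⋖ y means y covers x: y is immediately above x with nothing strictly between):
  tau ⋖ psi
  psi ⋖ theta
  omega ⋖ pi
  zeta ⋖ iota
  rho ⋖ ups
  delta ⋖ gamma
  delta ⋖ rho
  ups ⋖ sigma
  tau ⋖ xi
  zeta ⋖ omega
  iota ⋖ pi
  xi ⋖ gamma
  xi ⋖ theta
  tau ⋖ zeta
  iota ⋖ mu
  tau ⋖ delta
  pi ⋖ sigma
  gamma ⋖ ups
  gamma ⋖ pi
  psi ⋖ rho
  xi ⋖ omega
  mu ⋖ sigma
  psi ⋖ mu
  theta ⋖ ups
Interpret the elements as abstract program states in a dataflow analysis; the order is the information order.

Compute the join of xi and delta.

Common upper bounds of {xi, delta}: gamma, pi, sigma, ups.
The least among these is gamma.

gamma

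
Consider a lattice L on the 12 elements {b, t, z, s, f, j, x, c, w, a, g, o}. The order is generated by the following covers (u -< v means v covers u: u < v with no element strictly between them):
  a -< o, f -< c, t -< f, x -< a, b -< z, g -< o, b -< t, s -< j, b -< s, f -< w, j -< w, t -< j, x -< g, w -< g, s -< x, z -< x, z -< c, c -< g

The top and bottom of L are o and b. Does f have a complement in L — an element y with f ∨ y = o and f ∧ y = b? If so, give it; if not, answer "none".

a

Need y with f ∨ y = o and f ∧ y = b.
Checking each element gives: a.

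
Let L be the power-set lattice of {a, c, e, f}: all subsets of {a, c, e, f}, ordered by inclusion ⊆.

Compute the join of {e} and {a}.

Under ⊆, join is union: {e} ∪ {a} = {a,e}.

{a,e}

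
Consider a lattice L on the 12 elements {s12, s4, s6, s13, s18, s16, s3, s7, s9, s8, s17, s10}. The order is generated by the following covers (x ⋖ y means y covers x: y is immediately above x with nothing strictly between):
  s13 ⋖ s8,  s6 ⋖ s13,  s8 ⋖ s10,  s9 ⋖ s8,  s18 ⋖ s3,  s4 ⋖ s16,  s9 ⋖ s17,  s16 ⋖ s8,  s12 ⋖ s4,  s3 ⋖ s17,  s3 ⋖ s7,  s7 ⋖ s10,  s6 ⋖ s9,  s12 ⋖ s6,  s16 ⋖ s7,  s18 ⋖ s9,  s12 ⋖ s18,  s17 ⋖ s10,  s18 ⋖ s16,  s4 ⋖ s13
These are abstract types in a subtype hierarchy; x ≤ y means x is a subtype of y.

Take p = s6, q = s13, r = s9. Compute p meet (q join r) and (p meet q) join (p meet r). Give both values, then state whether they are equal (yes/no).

s6; s6; yes

q join r = s8, so p meet (q join r) = s6 meet s8 = s6.
p meet q = s6 and p meet r = s6, so (p meet q) join (p meet r) = s6 join s6 = s6.
Equal: yes.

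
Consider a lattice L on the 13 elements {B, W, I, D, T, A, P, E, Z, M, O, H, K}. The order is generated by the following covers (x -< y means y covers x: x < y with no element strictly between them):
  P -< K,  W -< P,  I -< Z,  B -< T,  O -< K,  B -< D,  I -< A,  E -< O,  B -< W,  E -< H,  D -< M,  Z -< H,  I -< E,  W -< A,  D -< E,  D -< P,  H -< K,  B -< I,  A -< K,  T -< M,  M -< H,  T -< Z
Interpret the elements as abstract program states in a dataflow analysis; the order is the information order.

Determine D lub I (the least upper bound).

E

Common upper bounds of {D, I}: E, H, K, O.
The least among these is E.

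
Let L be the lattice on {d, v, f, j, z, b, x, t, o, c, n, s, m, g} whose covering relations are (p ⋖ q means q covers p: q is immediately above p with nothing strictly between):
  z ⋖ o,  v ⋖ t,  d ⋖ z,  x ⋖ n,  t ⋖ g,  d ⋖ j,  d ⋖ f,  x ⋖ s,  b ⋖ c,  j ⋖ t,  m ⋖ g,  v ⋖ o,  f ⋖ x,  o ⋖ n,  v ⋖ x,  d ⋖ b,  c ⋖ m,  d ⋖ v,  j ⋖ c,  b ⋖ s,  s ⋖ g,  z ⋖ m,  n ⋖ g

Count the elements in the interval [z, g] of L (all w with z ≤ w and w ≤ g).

The interval [z, g] = {g, m, n, o, z}, which has 5 elements.

5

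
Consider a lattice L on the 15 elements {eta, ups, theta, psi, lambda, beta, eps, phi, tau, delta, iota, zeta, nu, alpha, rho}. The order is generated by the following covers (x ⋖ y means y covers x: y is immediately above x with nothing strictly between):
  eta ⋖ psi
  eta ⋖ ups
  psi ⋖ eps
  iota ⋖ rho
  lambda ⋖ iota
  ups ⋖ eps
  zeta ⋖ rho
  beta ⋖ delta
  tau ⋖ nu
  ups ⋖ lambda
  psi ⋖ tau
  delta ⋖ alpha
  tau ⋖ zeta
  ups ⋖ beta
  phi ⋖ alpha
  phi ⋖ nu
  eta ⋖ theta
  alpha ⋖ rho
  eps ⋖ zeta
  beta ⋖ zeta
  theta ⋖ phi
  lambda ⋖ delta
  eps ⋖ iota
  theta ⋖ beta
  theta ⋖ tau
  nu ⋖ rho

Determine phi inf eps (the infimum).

Common lower bounds of {phi, eps}: eta.
The greatest among these is eta.

eta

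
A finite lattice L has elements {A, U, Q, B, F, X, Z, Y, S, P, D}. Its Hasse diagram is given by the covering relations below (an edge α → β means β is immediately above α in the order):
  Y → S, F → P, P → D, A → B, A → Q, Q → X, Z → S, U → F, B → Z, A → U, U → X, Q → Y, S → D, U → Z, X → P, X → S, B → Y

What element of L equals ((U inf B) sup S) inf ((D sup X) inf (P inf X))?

X

U ∧ B = A
A ∨ S = S
D ∨ X = D
P ∧ X = X
D ∧ X = X
S ∧ X = X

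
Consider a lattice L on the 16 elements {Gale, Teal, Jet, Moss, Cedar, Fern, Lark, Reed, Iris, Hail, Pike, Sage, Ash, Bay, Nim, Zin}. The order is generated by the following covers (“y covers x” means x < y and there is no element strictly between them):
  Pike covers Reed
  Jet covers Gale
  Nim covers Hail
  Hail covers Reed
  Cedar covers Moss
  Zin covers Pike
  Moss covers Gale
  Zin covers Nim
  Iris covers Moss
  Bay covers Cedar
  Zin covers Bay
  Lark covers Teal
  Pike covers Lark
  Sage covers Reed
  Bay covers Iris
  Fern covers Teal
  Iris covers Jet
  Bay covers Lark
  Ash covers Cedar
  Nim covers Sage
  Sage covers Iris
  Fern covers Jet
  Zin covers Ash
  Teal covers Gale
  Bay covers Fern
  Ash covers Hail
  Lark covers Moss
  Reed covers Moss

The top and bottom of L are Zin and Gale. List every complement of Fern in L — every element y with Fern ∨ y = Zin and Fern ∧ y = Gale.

Need y with Fern ∨ y = Zin and Fern ∧ y = Gale.
Checking each element gives: Ash, Hail, Reed.

Ash, Hail, Reed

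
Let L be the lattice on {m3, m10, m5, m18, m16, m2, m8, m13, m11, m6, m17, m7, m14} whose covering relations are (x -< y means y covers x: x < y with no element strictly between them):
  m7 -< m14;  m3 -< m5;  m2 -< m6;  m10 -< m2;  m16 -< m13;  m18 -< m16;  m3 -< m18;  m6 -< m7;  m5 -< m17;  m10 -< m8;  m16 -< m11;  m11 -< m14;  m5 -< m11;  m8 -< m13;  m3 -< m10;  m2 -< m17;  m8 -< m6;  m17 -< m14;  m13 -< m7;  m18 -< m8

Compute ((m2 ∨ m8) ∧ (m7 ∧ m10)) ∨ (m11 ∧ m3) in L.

m10

m2 ∨ m8 = m6
m7 ∧ m10 = m10
m6 ∧ m10 = m10
m11 ∧ m3 = m3
m10 ∨ m3 = m10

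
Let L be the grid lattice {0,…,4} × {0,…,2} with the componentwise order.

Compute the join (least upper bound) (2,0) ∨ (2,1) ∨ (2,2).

(2,2)

In a product of chains, the join is componentwise max, giving (2,2).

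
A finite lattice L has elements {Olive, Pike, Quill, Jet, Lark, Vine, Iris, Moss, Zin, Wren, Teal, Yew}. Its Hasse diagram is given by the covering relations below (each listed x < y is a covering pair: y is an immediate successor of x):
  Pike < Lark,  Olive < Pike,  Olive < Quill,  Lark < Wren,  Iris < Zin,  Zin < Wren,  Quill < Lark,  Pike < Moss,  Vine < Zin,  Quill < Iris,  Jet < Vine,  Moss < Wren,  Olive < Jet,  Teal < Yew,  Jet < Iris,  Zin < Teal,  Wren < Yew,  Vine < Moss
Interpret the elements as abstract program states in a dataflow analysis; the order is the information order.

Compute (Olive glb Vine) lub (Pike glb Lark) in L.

Pike

Olive ∧ Vine = Olive
Pike ∧ Lark = Pike
Olive ∨ Pike = Pike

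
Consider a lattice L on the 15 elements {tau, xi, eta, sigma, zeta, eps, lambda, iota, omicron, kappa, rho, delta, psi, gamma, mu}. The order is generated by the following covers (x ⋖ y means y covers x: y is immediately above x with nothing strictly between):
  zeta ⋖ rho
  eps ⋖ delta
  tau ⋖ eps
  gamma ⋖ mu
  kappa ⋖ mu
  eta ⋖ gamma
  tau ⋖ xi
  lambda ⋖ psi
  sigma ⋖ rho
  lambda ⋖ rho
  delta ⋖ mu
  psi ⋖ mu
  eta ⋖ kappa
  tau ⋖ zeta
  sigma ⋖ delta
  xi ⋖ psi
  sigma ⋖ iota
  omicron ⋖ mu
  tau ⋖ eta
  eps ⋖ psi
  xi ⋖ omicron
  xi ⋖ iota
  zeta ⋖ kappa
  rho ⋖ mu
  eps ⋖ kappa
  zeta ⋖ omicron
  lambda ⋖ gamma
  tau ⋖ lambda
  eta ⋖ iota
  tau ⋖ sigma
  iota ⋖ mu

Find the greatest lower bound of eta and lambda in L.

Common lower bounds of {eta, lambda}: tau.
The greatest among these is tau.

tau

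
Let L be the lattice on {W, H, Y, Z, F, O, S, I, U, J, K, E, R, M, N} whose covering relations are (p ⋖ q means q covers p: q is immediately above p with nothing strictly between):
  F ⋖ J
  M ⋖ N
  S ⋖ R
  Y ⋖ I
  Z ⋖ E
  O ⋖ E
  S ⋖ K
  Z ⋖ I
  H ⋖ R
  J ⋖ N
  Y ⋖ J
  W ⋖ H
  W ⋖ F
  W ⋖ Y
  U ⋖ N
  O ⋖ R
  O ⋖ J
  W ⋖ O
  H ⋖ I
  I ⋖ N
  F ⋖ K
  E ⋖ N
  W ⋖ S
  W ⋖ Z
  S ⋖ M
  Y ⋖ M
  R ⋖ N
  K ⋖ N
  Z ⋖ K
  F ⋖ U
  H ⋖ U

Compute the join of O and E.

Common upper bounds of {O, E}: E, N.
The least among these is E.

E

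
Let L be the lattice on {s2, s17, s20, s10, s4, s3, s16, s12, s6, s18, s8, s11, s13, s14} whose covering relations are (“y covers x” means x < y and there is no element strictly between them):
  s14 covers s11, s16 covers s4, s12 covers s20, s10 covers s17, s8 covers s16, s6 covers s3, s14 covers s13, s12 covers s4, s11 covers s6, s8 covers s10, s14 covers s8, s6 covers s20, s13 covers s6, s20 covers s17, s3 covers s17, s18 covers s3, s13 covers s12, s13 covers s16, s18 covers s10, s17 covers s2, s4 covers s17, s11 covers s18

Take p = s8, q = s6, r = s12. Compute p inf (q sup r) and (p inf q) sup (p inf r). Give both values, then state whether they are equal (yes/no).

q sup r = s13, so p inf (q sup r) = s8 inf s13 = s16.
p inf q = s17 and p inf r = s4, so (p inf q) sup (p inf r) = s17 sup s4 = s4.
Equal: no.

s16; s4; no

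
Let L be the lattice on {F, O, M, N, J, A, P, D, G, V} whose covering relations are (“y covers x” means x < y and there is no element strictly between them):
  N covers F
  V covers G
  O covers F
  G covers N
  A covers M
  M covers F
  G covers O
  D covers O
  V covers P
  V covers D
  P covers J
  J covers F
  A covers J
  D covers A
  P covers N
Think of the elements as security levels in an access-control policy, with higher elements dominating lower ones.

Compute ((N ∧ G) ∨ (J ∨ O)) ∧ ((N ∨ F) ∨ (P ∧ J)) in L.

N ∧ G = N
J ∨ O = D
N ∨ D = V
N ∨ F = N
P ∧ J = J
N ∨ J = P
V ∧ P = P

P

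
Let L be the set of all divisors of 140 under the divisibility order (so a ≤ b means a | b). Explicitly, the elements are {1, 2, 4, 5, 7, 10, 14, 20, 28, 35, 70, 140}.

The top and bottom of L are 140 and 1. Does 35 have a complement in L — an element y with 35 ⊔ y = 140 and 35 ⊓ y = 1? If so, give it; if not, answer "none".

4

Need y with 35 ∨ y = 140 and 35 ∧ y = 1.
Checking each element gives: 4.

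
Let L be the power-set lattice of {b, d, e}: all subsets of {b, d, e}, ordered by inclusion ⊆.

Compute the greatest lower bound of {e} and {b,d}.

{}

Common lower bounds of {{e}, {b,d}}: {}.
The greatest among these is {}.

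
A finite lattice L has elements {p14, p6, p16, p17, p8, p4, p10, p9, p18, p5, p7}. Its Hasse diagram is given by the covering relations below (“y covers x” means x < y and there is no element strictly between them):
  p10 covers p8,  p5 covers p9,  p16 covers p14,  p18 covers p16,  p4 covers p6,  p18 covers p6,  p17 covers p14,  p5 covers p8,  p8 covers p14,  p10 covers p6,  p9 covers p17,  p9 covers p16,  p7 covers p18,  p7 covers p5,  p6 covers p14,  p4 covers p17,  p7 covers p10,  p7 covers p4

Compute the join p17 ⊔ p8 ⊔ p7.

p7

Common upper bounds of {p17, p8, p7}: p7.
The least among these is p7.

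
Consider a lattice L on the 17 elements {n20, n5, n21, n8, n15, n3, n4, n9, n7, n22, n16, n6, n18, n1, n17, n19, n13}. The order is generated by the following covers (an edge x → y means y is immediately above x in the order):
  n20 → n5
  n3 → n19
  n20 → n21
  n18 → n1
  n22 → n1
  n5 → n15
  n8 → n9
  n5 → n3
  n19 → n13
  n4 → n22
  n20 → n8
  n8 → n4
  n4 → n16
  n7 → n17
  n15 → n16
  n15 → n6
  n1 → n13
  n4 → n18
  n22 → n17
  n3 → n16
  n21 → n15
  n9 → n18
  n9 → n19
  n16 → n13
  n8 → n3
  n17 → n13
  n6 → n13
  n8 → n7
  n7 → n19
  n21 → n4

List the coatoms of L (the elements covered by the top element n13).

n1, n16, n17, n19, n6

The coatoms are exactly the elements covered by n13: n1, n16, n17, n19, n6.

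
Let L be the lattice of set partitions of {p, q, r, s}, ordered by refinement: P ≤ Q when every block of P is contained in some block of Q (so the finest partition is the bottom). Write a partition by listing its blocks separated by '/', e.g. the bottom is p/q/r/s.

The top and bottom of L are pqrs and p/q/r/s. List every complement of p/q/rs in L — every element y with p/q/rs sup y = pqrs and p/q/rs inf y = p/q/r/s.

pqr/s, pqs/r, pr/qs, ps/qr

Need y with p/q/rs ∨ y = pqrs and p/q/rs ∧ y = p/q/r/s.
Checking each element gives: pqr/s, pqs/r, pr/qs, ps/qr.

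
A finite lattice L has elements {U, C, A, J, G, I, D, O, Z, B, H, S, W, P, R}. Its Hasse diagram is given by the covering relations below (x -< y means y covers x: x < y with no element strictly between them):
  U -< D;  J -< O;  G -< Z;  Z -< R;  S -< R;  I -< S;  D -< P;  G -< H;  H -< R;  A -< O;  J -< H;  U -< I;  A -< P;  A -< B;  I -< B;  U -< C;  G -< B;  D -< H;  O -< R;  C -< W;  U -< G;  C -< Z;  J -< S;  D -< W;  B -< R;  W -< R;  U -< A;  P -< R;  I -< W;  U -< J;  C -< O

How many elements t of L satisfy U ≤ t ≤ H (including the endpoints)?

5

The interval [U, H] = {D, G, H, J, U}, which has 5 elements.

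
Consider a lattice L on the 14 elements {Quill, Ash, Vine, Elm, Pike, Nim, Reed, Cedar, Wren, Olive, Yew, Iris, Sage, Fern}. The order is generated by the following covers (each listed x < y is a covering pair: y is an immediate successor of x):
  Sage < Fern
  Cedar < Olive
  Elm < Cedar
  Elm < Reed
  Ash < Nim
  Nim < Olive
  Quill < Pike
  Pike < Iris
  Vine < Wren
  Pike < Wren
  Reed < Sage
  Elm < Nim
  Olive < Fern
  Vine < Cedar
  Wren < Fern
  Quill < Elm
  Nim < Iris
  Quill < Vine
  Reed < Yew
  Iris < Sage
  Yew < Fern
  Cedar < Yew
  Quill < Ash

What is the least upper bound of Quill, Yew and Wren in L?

Common upper bounds of {Quill, Yew, Wren}: Fern.
The least among these is Fern.

Fern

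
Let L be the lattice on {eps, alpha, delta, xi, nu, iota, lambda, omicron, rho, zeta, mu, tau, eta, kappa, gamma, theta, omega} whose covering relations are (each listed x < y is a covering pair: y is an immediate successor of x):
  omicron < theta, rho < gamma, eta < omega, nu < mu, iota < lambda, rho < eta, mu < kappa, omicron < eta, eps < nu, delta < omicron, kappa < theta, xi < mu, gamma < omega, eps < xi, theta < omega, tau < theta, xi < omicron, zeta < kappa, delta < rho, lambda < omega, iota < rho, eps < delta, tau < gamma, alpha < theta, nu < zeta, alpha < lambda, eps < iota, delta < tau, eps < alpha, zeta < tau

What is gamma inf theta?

tau

Common lower bounds of {gamma, theta}: delta, eps, nu, tau, zeta.
The greatest among these is tau.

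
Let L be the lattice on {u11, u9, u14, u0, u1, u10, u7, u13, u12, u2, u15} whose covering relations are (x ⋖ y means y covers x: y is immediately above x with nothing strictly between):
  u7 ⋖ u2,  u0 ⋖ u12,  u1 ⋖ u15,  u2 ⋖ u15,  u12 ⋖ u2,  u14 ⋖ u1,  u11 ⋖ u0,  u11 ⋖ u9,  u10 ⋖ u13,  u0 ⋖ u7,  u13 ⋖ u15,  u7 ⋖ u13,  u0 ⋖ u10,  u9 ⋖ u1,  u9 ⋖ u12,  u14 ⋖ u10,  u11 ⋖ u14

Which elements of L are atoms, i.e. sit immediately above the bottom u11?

The atoms are exactly the elements that cover u11: u0, u14, u9.

u0, u14, u9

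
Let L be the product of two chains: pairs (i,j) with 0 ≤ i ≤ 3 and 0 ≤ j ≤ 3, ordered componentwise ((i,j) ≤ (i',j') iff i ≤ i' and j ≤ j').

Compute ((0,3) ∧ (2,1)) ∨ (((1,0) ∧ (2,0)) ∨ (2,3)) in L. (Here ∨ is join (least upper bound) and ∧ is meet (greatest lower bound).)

(0,3) ∧ (2,1) = (0,1)
(1,0) ∧ (2,0) = (1,0)
(1,0) ∨ (2,3) = (2,3)
(0,1) ∨ (2,3) = (2,3)

(2,3)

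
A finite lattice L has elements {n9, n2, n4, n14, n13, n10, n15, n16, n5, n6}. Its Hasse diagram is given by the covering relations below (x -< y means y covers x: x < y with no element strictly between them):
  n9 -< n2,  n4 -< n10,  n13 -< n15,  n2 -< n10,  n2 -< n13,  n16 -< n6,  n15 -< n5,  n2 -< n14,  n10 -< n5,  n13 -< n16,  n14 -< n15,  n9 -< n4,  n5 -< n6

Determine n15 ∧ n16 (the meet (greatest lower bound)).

Common lower bounds of {n15, n16}: n13, n2, n9.
The greatest among these is n13.

n13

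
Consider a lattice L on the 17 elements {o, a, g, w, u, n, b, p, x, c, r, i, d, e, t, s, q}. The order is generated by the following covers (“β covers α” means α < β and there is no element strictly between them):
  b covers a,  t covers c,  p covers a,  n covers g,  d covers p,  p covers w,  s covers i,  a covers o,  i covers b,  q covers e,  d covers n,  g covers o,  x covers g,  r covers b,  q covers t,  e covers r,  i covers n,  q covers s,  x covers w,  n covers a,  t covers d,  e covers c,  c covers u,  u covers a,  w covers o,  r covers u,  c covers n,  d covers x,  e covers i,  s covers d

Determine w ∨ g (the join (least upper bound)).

Common upper bounds of {w, g}: d, q, s, t, x.
The least among these is x.

x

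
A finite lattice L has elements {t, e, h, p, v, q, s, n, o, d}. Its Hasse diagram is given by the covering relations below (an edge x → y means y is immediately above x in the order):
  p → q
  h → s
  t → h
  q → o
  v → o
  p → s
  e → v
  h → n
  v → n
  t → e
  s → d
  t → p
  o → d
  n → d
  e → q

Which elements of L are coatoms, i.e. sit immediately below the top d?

The coatoms are exactly the elements covered by d: n, o, s.

n, o, s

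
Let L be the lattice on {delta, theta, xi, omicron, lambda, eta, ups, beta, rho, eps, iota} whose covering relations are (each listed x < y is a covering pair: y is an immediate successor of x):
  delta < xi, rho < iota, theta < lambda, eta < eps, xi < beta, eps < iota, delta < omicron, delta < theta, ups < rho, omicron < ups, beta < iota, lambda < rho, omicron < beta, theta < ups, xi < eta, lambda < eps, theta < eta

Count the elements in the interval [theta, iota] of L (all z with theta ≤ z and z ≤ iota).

7

The interval [theta, iota] = {eps, eta, iota, lambda, rho, theta, ups}, which has 7 elements.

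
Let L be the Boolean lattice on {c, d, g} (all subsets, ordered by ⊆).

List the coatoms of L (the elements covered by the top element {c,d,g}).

{c,d}, {c,g}, {d,g}

The coatoms are exactly the elements covered by {c,d,g}: {c,d}, {c,g}, {d,g}.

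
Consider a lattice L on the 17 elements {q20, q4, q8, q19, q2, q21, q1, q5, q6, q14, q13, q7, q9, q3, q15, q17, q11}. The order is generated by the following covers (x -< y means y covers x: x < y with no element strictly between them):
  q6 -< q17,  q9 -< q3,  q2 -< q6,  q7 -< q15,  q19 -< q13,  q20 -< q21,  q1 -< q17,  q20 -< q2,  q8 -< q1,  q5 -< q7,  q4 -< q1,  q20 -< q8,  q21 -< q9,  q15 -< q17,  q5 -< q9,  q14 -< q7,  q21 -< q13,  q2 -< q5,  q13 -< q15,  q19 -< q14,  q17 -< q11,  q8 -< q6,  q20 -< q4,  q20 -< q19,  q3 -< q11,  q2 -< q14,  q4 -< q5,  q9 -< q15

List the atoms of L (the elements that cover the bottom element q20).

The atoms are exactly the elements that cover q20: q19, q2, q21, q4, q8.

q19, q2, q21, q4, q8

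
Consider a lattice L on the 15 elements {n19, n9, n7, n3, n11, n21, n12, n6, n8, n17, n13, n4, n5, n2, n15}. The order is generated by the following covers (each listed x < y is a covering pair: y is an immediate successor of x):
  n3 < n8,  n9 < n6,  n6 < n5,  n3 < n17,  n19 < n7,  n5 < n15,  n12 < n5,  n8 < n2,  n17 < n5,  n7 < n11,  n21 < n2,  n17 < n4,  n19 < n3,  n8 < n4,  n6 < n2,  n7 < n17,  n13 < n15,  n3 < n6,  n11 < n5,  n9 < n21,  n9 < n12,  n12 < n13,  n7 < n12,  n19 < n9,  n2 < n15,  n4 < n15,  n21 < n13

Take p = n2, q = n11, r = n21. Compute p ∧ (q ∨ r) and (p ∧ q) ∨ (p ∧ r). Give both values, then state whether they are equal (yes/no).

q ∨ r = n15, so p ∧ (q ∨ r) = n2 ∧ n15 = n2.
p ∧ q = n19 and p ∧ r = n21, so (p ∧ q) ∨ (p ∧ r) = n19 ∨ n21 = n21.
Equal: no.

n2; n21; no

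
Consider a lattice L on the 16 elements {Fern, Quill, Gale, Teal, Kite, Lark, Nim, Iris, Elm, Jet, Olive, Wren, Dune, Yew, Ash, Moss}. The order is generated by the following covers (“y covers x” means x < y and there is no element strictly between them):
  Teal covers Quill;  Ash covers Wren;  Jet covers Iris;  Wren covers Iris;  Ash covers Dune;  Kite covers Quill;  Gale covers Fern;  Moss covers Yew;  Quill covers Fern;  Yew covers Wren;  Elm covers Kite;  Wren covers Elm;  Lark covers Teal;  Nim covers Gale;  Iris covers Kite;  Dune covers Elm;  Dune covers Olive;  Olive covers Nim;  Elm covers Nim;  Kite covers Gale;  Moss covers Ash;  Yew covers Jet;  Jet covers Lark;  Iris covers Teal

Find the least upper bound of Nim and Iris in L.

Common upper bounds of {Nim, Iris}: Ash, Moss, Wren, Yew.
The least among these is Wren.

Wren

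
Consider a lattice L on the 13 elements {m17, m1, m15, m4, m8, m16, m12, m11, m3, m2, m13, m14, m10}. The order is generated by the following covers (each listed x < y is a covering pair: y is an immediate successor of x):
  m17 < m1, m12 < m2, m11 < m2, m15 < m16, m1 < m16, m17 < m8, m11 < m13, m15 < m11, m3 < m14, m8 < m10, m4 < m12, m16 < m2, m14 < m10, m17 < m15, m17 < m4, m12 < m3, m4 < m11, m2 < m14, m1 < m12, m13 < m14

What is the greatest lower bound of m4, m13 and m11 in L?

m4

Common lower bounds of {m4, m13, m11}: m17, m4.
The greatest among these is m4.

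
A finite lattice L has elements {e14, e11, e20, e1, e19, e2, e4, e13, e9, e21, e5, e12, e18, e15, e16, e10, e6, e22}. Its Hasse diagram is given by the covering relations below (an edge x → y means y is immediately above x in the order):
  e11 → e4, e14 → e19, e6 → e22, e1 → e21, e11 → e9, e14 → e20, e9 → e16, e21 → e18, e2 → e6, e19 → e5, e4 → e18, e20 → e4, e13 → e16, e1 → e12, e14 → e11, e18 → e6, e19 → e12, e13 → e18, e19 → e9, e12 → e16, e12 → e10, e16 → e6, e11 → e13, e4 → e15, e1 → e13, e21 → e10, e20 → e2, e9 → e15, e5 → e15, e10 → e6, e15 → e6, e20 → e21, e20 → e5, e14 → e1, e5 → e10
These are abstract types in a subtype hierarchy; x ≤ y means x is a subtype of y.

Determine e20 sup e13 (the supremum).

Common upper bounds of {e20, e13}: e18, e22, e6.
The least among these is e18.

e18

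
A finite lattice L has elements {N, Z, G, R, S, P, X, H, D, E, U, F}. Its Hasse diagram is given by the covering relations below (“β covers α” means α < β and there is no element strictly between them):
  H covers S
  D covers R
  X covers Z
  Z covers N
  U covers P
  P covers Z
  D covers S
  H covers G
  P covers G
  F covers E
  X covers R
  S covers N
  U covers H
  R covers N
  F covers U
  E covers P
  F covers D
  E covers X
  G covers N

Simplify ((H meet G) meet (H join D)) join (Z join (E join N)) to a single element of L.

H ∧ G = G
H ∨ D = F
G ∧ F = G
E ∨ N = E
Z ∨ E = E
G ∨ E = E

E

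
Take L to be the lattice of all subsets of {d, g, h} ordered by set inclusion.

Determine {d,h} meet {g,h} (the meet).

{h}

Under ⊆, meet is intersection: {d,h} ∩ {g,h} = {h}.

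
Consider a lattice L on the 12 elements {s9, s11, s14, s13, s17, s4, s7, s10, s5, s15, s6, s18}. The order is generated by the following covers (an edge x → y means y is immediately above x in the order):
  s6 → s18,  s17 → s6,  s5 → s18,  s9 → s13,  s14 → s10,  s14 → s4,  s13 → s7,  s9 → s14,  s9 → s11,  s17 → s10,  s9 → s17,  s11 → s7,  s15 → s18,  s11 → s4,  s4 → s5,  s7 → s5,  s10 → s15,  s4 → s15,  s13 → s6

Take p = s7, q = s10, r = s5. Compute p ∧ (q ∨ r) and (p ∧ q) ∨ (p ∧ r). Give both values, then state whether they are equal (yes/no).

s7; s7; yes

q ∨ r = s18, so p ∧ (q ∨ r) = s7 ∧ s18 = s7.
p ∧ q = s9 and p ∧ r = s7, so (p ∧ q) ∨ (p ∧ r) = s9 ∨ s7 = s7.
Equal: yes.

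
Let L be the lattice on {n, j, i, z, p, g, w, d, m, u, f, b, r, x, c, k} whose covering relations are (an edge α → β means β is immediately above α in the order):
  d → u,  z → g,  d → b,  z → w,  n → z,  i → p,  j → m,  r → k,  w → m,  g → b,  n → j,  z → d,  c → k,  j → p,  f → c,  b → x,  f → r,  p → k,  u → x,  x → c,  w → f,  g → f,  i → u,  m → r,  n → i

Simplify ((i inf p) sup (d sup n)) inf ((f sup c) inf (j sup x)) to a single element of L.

i ∧ p = i
d ∨ n = d
i ∨ d = u
f ∨ c = c
j ∨ x = k
c ∧ k = c
u ∧ c = u

u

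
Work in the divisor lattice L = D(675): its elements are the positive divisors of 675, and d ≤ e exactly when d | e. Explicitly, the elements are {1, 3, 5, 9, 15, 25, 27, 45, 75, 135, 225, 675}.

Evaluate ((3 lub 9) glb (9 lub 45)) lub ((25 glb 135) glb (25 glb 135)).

45

3 ∨ 9 = 9
9 ∨ 45 = 45
9 ∧ 45 = 9
25 ∧ 135 = 5
25 ∧ 135 = 5
5 ∧ 5 = 5
9 ∨ 5 = 45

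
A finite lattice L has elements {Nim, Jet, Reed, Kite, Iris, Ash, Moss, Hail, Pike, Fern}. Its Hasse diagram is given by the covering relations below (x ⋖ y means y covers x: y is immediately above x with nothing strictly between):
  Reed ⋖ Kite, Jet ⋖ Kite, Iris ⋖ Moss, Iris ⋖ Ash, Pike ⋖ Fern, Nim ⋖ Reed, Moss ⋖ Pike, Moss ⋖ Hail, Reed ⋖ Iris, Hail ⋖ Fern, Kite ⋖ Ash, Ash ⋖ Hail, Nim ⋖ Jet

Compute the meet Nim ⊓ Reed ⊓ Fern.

Common lower bounds of {Nim, Reed, Fern}: Nim.
The greatest among these is Nim.

Nim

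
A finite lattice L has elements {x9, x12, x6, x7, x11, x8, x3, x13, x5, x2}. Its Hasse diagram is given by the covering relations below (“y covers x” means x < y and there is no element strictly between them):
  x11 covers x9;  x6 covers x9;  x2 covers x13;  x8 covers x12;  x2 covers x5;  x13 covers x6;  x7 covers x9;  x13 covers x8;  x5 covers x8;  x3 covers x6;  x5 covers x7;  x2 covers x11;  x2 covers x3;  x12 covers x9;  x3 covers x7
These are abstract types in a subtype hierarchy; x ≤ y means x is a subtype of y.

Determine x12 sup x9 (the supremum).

x12

Common upper bounds of {x12, x9}: x12, x13, x2, x5, x8.
The least among these is x12.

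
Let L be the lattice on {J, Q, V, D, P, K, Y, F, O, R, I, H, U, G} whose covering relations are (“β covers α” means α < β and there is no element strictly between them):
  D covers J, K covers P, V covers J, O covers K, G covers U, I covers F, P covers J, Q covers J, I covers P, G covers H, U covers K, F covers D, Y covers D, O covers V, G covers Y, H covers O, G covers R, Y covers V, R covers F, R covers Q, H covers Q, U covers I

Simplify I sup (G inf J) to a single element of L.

I

G ∧ J = J
I ∨ J = I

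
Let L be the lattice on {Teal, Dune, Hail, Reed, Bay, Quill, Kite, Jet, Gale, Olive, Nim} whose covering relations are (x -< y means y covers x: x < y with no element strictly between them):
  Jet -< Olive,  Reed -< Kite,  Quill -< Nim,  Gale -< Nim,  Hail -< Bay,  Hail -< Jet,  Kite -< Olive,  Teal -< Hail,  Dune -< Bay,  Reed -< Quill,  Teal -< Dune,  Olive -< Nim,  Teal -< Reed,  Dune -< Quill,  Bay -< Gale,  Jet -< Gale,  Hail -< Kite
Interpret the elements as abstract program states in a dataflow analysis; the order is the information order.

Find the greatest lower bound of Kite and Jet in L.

Hail

Common lower bounds of {Kite, Jet}: Hail, Teal.
The greatest among these is Hail.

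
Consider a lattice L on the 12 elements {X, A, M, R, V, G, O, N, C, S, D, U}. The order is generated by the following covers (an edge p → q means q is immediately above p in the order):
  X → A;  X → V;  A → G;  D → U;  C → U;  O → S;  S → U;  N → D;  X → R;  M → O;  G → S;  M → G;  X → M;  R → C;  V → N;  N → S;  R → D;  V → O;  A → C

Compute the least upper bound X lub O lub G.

S

Common upper bounds of {X, O, G}: S, U.
The least among these is S.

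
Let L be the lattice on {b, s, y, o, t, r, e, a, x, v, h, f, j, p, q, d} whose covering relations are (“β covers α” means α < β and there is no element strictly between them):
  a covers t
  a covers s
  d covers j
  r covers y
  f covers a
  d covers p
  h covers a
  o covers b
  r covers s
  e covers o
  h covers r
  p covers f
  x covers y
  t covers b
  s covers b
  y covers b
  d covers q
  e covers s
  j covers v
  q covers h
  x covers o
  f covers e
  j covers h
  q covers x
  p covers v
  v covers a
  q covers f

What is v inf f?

Common lower bounds of {v, f}: a, b, s, t.
The greatest among these is a.

a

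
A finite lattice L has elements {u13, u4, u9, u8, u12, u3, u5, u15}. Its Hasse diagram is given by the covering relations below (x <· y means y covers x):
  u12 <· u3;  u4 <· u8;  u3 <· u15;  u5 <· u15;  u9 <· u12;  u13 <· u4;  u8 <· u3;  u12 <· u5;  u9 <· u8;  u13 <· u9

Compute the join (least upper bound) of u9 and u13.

Common upper bounds of {u9, u13}: u12, u15, u3, u5, u8, u9.
The least among these is u9.

u9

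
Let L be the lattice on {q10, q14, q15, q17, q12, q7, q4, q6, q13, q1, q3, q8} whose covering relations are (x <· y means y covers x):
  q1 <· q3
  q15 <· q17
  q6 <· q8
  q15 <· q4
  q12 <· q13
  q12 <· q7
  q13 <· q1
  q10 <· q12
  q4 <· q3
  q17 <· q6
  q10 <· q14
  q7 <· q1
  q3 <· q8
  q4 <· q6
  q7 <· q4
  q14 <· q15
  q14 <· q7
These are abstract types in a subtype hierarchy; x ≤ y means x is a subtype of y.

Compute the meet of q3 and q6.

q4

Common lower bounds of {q3, q6}: q10, q12, q14, q15, q4, q7.
The greatest among these is q4.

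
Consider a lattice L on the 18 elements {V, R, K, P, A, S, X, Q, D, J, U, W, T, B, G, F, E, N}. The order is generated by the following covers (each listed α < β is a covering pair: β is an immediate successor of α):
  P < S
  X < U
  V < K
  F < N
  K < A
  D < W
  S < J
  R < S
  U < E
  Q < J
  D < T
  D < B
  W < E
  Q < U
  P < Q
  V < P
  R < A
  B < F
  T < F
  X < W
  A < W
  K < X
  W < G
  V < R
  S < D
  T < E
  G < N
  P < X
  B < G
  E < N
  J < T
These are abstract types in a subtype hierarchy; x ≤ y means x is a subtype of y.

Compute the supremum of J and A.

E

Common upper bounds of {J, A}: E, N.
The least among these is E.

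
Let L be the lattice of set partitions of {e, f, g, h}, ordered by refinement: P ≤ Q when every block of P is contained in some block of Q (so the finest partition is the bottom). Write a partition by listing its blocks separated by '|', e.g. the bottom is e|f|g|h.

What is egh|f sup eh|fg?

The join of egh|f and eh|fg merges any blocks that overlap across the partitions, giving efgh.

efgh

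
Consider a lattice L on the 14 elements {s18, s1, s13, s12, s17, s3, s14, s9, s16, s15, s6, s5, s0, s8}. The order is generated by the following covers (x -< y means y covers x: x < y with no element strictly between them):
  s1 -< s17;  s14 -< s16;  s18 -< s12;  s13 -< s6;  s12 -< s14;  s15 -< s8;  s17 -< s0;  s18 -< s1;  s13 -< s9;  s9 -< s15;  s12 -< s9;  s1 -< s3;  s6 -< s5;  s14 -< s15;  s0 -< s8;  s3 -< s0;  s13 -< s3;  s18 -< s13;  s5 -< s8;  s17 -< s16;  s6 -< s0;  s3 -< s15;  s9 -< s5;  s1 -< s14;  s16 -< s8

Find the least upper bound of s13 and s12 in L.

s9

Common upper bounds of {s13, s12}: s15, s5, s8, s9.
The least among these is s9.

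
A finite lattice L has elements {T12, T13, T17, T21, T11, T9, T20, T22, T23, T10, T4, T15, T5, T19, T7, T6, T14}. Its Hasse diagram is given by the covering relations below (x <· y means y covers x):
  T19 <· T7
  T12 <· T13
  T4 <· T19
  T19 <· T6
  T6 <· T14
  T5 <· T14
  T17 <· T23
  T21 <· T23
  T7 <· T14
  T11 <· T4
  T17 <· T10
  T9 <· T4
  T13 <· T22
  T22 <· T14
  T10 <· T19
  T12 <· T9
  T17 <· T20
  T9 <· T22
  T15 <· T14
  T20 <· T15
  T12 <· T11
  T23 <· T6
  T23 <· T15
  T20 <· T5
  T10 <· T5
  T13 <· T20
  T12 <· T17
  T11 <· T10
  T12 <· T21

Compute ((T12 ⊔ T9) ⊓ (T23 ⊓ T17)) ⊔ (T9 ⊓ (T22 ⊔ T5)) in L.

T9

T12 ∨ T9 = T9
T23 ∧ T17 = T17
T9 ∧ T17 = T12
T22 ∨ T5 = T14
T9 ∧ T14 = T9
T12 ∨ T9 = T9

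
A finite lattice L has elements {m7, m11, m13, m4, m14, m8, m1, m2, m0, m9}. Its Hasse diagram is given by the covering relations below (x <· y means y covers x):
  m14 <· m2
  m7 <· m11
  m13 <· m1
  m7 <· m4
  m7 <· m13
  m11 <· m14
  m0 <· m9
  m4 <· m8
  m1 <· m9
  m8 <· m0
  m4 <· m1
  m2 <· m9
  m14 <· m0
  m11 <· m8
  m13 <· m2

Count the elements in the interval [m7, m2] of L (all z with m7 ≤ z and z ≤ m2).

The interval [m7, m2] = {m11, m13, m14, m2, m7}, which has 5 elements.

5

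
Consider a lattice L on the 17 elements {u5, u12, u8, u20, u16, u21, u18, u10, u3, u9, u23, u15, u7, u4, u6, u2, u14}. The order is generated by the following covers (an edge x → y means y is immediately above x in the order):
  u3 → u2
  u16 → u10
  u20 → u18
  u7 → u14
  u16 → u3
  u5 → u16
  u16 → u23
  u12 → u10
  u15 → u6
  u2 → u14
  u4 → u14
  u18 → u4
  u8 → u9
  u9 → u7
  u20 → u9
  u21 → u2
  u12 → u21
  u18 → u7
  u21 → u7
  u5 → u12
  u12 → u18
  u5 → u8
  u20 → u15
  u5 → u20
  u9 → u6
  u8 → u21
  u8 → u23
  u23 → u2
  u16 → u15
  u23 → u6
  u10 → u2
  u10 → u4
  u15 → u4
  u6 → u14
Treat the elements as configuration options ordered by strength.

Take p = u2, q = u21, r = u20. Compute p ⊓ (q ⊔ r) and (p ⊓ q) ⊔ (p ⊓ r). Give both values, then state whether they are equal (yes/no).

u21; u21; yes

q ⊔ r = u7, so p ⊓ (q ⊔ r) = u2 ⊓ u7 = u21.
p ⊓ q = u21 and p ⊓ r = u5, so (p ⊓ q) ⊔ (p ⊓ r) = u21 ⊔ u5 = u21.
Equal: yes.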